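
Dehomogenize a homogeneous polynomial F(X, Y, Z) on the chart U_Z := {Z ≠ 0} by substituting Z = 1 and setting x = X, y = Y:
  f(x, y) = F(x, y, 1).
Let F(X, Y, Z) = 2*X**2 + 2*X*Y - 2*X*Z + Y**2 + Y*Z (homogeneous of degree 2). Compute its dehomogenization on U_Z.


f(x, y) = 2*x**2 + 2*x*y - 2*x + y**2 + y

On U_Z we set Z = 1. Each monomial c·X^i·Y^j·Z^k in F becomes c·x^i·y^j·1^k = c·x^i·y^j.
Substituting Z = 1: F(X, Y, 1) = 2*x**2 + 2*x*y - 2*x + y**2 + y.
Note: deg(f) ≤ deg(F) = 2; strict inequality happens when F is divisible by Z (lost terms).


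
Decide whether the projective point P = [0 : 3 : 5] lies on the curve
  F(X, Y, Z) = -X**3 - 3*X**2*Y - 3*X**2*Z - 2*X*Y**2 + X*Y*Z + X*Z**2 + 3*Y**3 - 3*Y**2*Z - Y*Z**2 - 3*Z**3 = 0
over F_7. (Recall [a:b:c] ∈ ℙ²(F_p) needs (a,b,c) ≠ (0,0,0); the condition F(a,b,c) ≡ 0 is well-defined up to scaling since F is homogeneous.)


F(0,3,5) ≡ 0 (mod 7); P is on the curve.

Evaluate F(0, 3, 5) term-by-term (mod 7).
  -X**3 ↦ -1·0·1·1 = 0
  -3*X**2*Y ↦ -3·0·3·1 = 0
  -3*X**2*Z ↦ -3·0·1·5 = 0
  -2*X*Y**2 ↦ -2·0·9·1 = 0
  X*Y*Z ↦ 1·0·3·5 = 0
  X*Z**2 ↦ 1·0·1·25 = 0
  3*Y**3 ↦ 3·1·27·1 = 81
  -3*Y**2*Z ↦ -3·1·9·5 = -135
  -Y*Z**2 ↦ -1·1·3·25 = -75
  -3*Z**3 ↦ -3·1·1·125 = -375
Sum: F(0, 3, 5) = (0) + (0) + (0) + (0) + (0) + (0) + (81) + (-135) + (-75) + (-375) = -504.
Reducing mod 7: -504 ≡ 0 (mod 7).
Since F(a, b, c) ≡ 0 (mod 7), P lies on the curve.


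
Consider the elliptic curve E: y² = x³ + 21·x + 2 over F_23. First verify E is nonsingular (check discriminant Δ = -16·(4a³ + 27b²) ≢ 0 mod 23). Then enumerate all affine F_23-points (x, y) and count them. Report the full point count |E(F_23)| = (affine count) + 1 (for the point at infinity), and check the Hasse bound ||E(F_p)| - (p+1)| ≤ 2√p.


Affine points = {(0, 5), (0, 18), (1, 1), (1, 22), (2, 11), (2, 12), (3, 0), (4, 9), (4, 14), (5, 5), (5, 18), (7, 3), (7, 20), (9, 0), (10, 4), (10, 19), (11, 0), (12, 2), (12, 21), (14, 2), (14, 21), (15, 9), (15, 14), (16, 8), (16, 15), (18, 5), (18, 18), (20, 2), (20, 21), (22, 7), (22, 16)}; affine count = 31; |E(F_23)| = 32.

Discriminant check: Δ ∝ 4a³ + 27b² = 4·21³ + 27·2² = 4·9261 + 27·4 ≡ 7 (mod 23). Nonzero ⇒ E is nonsingular.
For each x ∈ F_23, compute rhs = x³ + 21·x + 2 mod 23, then count y ∈ F_23 with y² ≡ rhs.
  x = 0: rhs = 2, matching y values: 5, 18 (2 points).
  x = 1: rhs = 1, matching y values: 1, 22 (2 points).
  x = 2: rhs = 6, matching y values: 11, 12 (2 points).
  x = 3: rhs = 0, matching y values: 0 (1 points).
  x = 4: rhs = 12, matching y values: 9, 14 (2 points).
  x = 5: rhs = 2, matching y values: 5, 18 (2 points).
  x = 6: rhs = 22, matching y values: none (0 points).
  x = 7: rhs = 9, matching y values: 3, 20 (2 points).
  x = 8: rhs = 15, matching y values: none (0 points).
  x = 9: rhs = 0, matching y values: 0 (1 points).
  x = 10: rhs = 16, matching y values: 4, 19 (2 points).
  x = 11: rhs = 0, matching y values: 0 (1 points).
  x = 12: rhs = 4, matching y values: 2, 21 (2 points).
  x = 13: rhs = 11, matching y values: none (0 points).
  x = 14: rhs = 4, matching y values: 2, 21 (2 points).
  x = 15: rhs = 12, matching y values: 9, 14 (2 points).
  x = 16: rhs = 18, matching y values: 8, 15 (2 points).
  x = 17: rhs = 5, matching y values: none (0 points).
  x = 18: rhs = 2, matching y values: 5, 18 (2 points).
  x = 19: rhs = 15, matching y values: none (0 points).
  x = 20: rhs = 4, matching y values: 2, 21 (2 points).
  x = 21: rhs = 21, matching y values: none (0 points).
  x = 22: rhs = 3, matching y values: 7, 16 (2 points).
Total affine count: 31.
Full point count |E(F_23)| = 31 + 1 = 32.
Hasse bound: |32 − (23+1)| = |8| = 8 ≤ 2√23 ≈ 9.5917 ✓.


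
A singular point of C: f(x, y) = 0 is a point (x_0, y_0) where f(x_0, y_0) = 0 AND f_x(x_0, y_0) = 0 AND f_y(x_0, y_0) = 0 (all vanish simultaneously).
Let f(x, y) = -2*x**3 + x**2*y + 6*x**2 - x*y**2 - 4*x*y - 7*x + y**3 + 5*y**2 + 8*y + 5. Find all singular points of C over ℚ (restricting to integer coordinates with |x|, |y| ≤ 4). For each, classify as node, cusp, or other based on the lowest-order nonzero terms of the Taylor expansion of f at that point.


Singular points: {(1, -1)}; classification: node.

Compute partial derivatives:
  f_x = -6*x**2 + 2*x*y + 12*x - y**2 - 4*y - 7.
  f_y = x**2 - 2*x*y - 4*x + 3*y**2 + 10*y + 8.
Scan x_0 ∈ {−4, ..., 4}. For each x_0, f_y(x_0, y) is a polynomial in y; find its integer roots y ∈ {−4, ..., 4}, then test f_x and f at those candidates.
  x = -4: f_y(-4, y) = 3*y**2 + 18*y + 40; no integer root y with |y| ≤ 4.
  x = -3: f_y(-3, y) = 3*y**2 + 16*y + 29; no integer root y with |y| ≤ 4.
  x = -2: f_y(-2, y) = 3*y**2 + 14*y + 20; no integer root y with |y| ≤ 4.
  x = -1: f_y(-1, y) = 3*y**2 + 12*y + 13; no integer root y with |y| ≤ 4.
  x = 0: f_y(0, y) = 3*y**2 + 10*y + 8; vanishes at y ∈ {-2}. (0, -2): f_x = -3 ≠ 0.
  x = 1: f_y(1, y) = 3*y**2 + 8*y + 5; vanishes at y ∈ {-1}. (1, -1): f_x = 0, f = 0 — SINGULAR.
  x = 2: f_y(2, y) = 3*y**2 + 6*y + 4; no integer root y with |y| ≤ 4.
  x = 3: f_y(3, y) = 3*y**2 + 4*y + 5; no integer root y with |y| ≤ 4.
  x = 4: f_y(4, y) = 3*y**2 + 2*y + 8; no integer root y with |y| ≤ 4.
Only singular point on the grid: (1, -1).
Classify: substitute x = 1 + u, y = -1 + v and expand: f = -2*u**3 + u**2*v - u**2 - u*v**2 + v**3 + v**2.
No constant or linear terms (consistent with a singular point). Quadratic part: -u**2 + v**2. Cubic part: -2*u**3 + u**2*v - u*v**2 + v**3.
The quadratic part v**2 - u**2 = (v − u)(v + u) splits into two distinct linear factors, so there are two distinct tangent lines y − -1 = ±(x − 1) — this is a node (ordinary double point).
Classification: node.


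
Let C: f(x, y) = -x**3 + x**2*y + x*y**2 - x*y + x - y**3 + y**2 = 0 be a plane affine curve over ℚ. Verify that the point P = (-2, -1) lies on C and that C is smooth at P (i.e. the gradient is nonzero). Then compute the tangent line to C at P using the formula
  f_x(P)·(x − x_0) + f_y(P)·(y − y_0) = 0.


Tangent line at P: -5*x + 5*y - 5 = 0.

Step 1: f(-2, -1) = 0, so P lies on C.
Step 2: partial derivatives
  f_x(x, y) = -3*x**2 + 2*x*y + y**2 - y + 1, f_y(x, y) = x**2 + 2*x*y - x - 3*y**2 + 2*y.
  f_x(P) = -5, f_y(P) = 5 (gradient nonzero, so P is smooth).
Step 3: tangent line at P: -5·(x − -2) + 5·(y − -1) = 0.
Expanding: -5*x + 5*y - 5 = 0.


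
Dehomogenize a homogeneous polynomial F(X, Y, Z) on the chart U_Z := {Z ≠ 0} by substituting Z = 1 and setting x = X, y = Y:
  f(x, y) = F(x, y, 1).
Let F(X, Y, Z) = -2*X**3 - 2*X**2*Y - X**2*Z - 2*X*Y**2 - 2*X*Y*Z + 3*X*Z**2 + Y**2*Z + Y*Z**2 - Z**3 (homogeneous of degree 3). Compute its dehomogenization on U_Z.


f(x, y) = -2*x**3 - 2*x**2*y - x**2 - 2*x*y**2 - 2*x*y + 3*x + y**2 + y - 1

On U_Z we set Z = 1. Each monomial c·X^i·Y^j·Z^k in F becomes c·x^i·y^j·1^k = c·x^i·y^j.
Substituting Z = 1: F(X, Y, 1) = -2*x**3 - 2*x**2*y - x**2 - 2*x*y**2 - 2*x*y + 3*x + y**2 + y - 1.
Note: deg(f) ≤ deg(F) = 3; strict inequality happens when F is divisible by Z (lost terms).


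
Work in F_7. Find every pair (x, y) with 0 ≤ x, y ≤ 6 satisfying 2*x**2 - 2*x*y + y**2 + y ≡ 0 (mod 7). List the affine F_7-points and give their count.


Affine F_7-points: {(0, 0), (0, 6), (1, 4), (3, 1), (3, 4), (5, 1), (6, 5), (6, 6)}; count = 8.

For each of the 49 pairs (x, y) ∈ F_7², evaluate f(x, y) mod 7. Record the zeros.
  x = 0: [0↦0, 1↦2, 2↦6, 3↦5, 4↦6, 5↦2, 6↦0]  zeros at y ∈ {0, 6}
  x = 1: [0↦2, 1↦2, 2↦4, 3↦1, 4↦0, 5↦1, 6↦4]  zeros at y ∈ {4}
  x = 2: [0↦1, 1↦6, 2↦6, 3↦1, 4↦5, 5↦4, 6↦5]  zeros at y ∈ ∅
  x = 3: [0↦4, 1↦0, 2↦5, 3↦5, 4↦0, 5↦4, 6↦3]  zeros at y ∈ {1, 4}
  x = 4: [0↦4, 1↦5, 2↦1, 3↦6, 4↦6, 5↦1, 6↦5]  zeros at y ∈ ∅
  x = 5: [0↦1, 1↦0, 2↦1, 3↦4, 4↦2, 5↦2, 6↦4]  zeros at y ∈ {1}
  x = 6: [0↦2, 1↦6, 2↦5, 3↦6, 4↦2, 5↦0, 6↦0]  zeros at y ∈ {5, 6}
Collecting zeros: affine points = {(0, 0), (0, 6), (1, 4), (3, 1), (3, 4), (5, 1), (6, 5), (6, 6)}.
Total count |C(F_7)_aff| = 8.


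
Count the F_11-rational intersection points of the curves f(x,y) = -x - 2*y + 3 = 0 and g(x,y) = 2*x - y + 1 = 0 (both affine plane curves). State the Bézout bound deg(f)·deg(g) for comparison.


Common zeros: {(9, 8)}; count = 1; Bézout bound = 1.

deg(f) = 1, deg(g) = 1, so Bézout bound = 1.
Scan x ∈ F_11. For each x, list the y ∈ F_11 with f(x, y) ≡ 0 and those with g(x, y) ≡ 0 (mod 11); the common zeros in that column are the intersection.
  x = 0: f ≡ 0 at y ∈ {7}; g ≡ 0 at y ∈ {1}; common: ∅.
  x = 1: f ≡ 0 at y ∈ {1}; g ≡ 0 at y ∈ {3}; common: ∅.
  x = 2: f ≡ 0 at y ∈ {6}; g ≡ 0 at y ∈ {5}; common: ∅.
  x = 3: f ≡ 0 at y ∈ {0}; g ≡ 0 at y ∈ {7}; common: ∅.
  x = 4: f ≡ 0 at y ∈ {5}; g ≡ 0 at y ∈ {9}; common: ∅.
  x = 5: f ≡ 0 at y ∈ {10}; g ≡ 0 at y ∈ {0}; common: ∅.
  x = 6: f ≡ 0 at y ∈ {4}; g ≡ 0 at y ∈ {2}; common: ∅.
  x = 7: f ≡ 0 at y ∈ {9}; g ≡ 0 at y ∈ {4}; common: ∅.
  x = 8: f ≡ 0 at y ∈ {3}; g ≡ 0 at y ∈ {6}; common: ∅.
  x = 9: f ≡ 0 at y ∈ {8}; g ≡ 0 at y ∈ {8}; common: {8}.
  x = 10: f ≡ 0 at y ∈ {2}; g ≡ 0 at y ∈ {10}; common: ∅.
Collecting: common zeros = {(9, 8)}, so the count is 1.
Comparison with the Bézout bound: 1 ≤ 1 = deg(f)·deg(g), as expected for curves with no common component (the bound is attained).


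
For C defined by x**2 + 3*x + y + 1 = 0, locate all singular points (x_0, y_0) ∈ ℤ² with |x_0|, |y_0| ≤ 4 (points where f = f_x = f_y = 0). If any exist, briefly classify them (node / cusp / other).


No singular points in the scanned grid; C is smooth there.

Compute partial derivatives:
  f_x = 2*x + 3.
  f_y = 1.
f_y = 1 is a nonzero constant, so f_y never vanishes: no point (x, y) can satisfy f = f_x = f_y = 0. In particular no (x, y) ∈ {−4, ..., 4}² is singular; the curve is smooth.


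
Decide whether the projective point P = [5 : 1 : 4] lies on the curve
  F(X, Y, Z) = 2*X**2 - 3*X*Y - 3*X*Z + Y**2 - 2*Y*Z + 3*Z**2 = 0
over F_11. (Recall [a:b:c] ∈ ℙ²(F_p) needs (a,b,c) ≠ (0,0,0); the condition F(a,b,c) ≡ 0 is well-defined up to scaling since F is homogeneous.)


F(5,1,4) ≡ 5 (mod 11); P is NOT on the curve.

Evaluate F(5, 1, 4) term-by-term (mod 11).
  2*X**2 ↦ 2·25·1·1 = 50
  -3*X*Y ↦ -3·5·1·1 = -15
  -3*X*Z ↦ -3·5·1·4 = -60
  Y**2 ↦ 1·1·1·1 = 1
  -2*Y*Z ↦ -2·1·1·4 = -8
  3*Z**2 ↦ 3·1·1·16 = 48
Sum: F(5, 1, 4) = (50) + (-15) + (-60) + (1) + (-8) + (48) = 16.
Reducing mod 11: 16 ≡ 5 (mod 11).
Since F(a, b, c) ≡ 5 ≠ 0 (mod 11), P does NOT lie on the curve.


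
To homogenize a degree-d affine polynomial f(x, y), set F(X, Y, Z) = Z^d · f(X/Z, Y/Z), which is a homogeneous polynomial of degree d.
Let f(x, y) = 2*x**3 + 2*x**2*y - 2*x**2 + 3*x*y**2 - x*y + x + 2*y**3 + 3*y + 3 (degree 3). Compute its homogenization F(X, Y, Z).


F(X, Y, Z) = 2*X**3 + 2*X**2*Y - 2*X**2*Z + 3*X*Y**2 - X*Y*Z + X*Z**2 + 2*Y**3 + 3*Y*Z**2 + 3*Z**3

deg(f) = 3.
Substitute x = X/Z, y = Y/Z into f, then multiply by Z^3.
  monomial 2·x^3·y^0 ↦ 2·X^3·Y^0·Z^0.
  monomial 2·x^2·y^1 ↦ 2·X^2·Y^1·Z^0.
  monomial -2·x^2·y^0 ↦ -2·X^2·Y^0·Z^1.
  monomial 3·x^1·y^2 ↦ 3·X^1·Y^2·Z^0.
  monomial -1·x^1·y^1 ↦ -1·X^1·Y^1·Z^1.
  monomial 1·x^1·y^0 ↦ 1·X^1·Y^0·Z^2.
  monomial 2·x^0·y^3 ↦ 2·X^0·Y^3·Z^0.
  monomial 3·x^0·y^1 ↦ 3·X^0·Y^1·Z^2.
  monomial 3·x^0·y^0 ↦ 3·X^0·Y^0·Z^3.
Collecting: F(X, Y, Z) = 2*X**3 + 2*X**2*Y - 2*X**2*Z + 3*X*Y**2 - X*Y*Z + X*Z**2 + 2*Y**3 + 3*Y*Z**2 + 3*Z**3.


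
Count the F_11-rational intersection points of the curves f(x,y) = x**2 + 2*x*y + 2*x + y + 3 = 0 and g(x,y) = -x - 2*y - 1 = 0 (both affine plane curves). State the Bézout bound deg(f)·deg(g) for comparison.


Common zeros: {(6, 2)}; count = 1; Bézout bound = 2.

deg(f) = 2, deg(g) = 1, so Bézout bound = 2.
Scan x ∈ F_11. For each x, list the y ∈ F_11 with f(x, y) ≡ 0 and those with g(x, y) ≡ 0 (mod 11); the common zeros in that column are the intersection.
  x = 0: f ≡ 0 at y ∈ {8}; g ≡ 0 at y ∈ {5}; common: ∅.
  x = 1: f ≡ 0 at y ∈ {9}; g ≡ 0 at y ∈ {10}; common: ∅.
  x = 2: f ≡ 0 at y ∈ {0}; g ≡ 0 at y ∈ {4}; common: ∅.
  x = 3: f ≡ 0 at y ∈ {10}; g ≡ 0 at y ∈ {9}; common: ∅.
  x = 4: f ≡ 0 at y ∈ {8}; g ≡ 0 at y ∈ {3}; common: ∅.
  x = 5: f ≡ 0 at y ∈ ∅; g ≡ 0 at y ∈ {8}; common: ∅.
  x = 6: f ≡ 0 at y ∈ {2}; g ≡ 0 at y ∈ {2}; common: {2}.
  x = 7: f ≡ 0 at y ∈ {0}; g ≡ 0 at y ∈ {7}; common: ∅.
  x = 8: f ≡ 0 at y ∈ {10}; g ≡ 0 at y ∈ {1}; common: ∅.
  x = 9: f ≡ 0 at y ∈ {1}; g ≡ 0 at y ∈ {6}; common: ∅.
  x = 10: f ≡ 0 at y ∈ {2}; g ≡ 0 at y ∈ {0}; common: ∅.
Collecting: common zeros = {(6, 2)}, so the count is 1.
Comparison with the Bézout bound: 1 ≤ 2 = deg(f)·deg(g), as expected for curves with no common component (the affine F_11-count falls short of the bound because intersections may lie at infinity, over extension fields, or carry multiplicity).


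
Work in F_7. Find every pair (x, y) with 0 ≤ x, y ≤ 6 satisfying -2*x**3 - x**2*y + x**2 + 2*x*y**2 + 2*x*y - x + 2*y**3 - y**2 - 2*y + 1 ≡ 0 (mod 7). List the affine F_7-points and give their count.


Affine F_7-points: {(0, 1), (0, 4), (0, 6), (3, 2), (4, 2), (4, 3), (5, 5)}; count = 7.

For each of the 49 pairs (x, y) ∈ F_7², evaluate f(x, y) mod 7. Record the zeros.
  x = 0: [0↦1, 1↦0, 2↦2, 3↦5, 4↦0, 5↦6, 6↦0]  zeros at y ∈ {1, 4, 6}
  x = 1: [0↦6, 1↦1, 2↦3, 3↦3, 4↦6, 5↦3, 6↦6]  zeros at y ∈ ∅
  x = 2: [0↦1, 1↦4, 2↦4, 3↦6, 4↦1, 5↦1, 6↦4]  zeros at y ∈ ∅
  x = 3: [0↦2, 1↦4, 2↦0, 3↦2, 4↦1, 5↦2, 6↦3]  zeros at y ∈ {2}
  x = 4: [0↦4, 1↦3, 2↦0, 3↦0, 4↦1, 5↦1, 6↦5]  zeros at y ∈ {2, 3}
  x = 5: [0↦2, 1↦3, 2↦6, 3↦2, 4↦3, 5↦0, 6↦5]  zeros at y ∈ {5}
  x = 6: [0↦5, 1↦6, 2↦6, 3↦3, 4↦2, 5↦1, 6↦5]  zeros at y ∈ ∅
Collecting zeros: affine points = {(0, 1), (0, 4), (0, 6), (3, 2), (4, 2), (4, 3), (5, 5)}.
Total count |C(F_7)_aff| = 7.


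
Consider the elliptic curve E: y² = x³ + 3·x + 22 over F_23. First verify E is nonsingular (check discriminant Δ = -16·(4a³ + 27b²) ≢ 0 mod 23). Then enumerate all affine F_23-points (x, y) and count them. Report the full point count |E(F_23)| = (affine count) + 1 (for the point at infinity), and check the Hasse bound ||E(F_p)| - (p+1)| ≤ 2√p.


Affine points = {(1, 7), (1, 16), (2, 6), (2, 17), (3, 9), (3, 14), (4, 11), (4, 12), (5, 1), (5, 22), (6, 7), (6, 16), (7, 8), (7, 15), (8, 11), (8, 12), (11, 11), (11, 12), (13, 2), (13, 21), (14, 5), (14, 18), (16, 7), (16, 16), (17, 8), (17, 15), (20, 3), (20, 20), (21, 10), (21, 13), (22, 8), (22, 15)}; affine count = 32; |E(F_23)| = 33.

Discriminant check: Δ ∝ 4a³ + 27b² = 4·3³ + 27·22² = 4·27 + 27·484 ≡ 20 (mod 23). Nonzero ⇒ E is nonsingular.
For each x ∈ F_23, compute rhs = x³ + 3·x + 22 mod 23, then count y ∈ F_23 with y² ≡ rhs.
  x = 0: rhs = 22, matching y values: none (0 points).
  x = 1: rhs = 3, matching y values: 7, 16 (2 points).
  x = 2: rhs = 13, matching y values: 6, 17 (2 points).
  x = 3: rhs = 12, matching y values: 9, 14 (2 points).
  x = 4: rhs = 6, matching y values: 11, 12 (2 points).
  x = 5: rhs = 1, matching y values: 1, 22 (2 points).
  x = 6: rhs = 3, matching y values: 7, 16 (2 points).
  x = 7: rhs = 18, matching y values: 8, 15 (2 points).
  x = 8: rhs = 6, matching y values: 11, 12 (2 points).
  x = 9: rhs = 19, matching y values: none (0 points).
  x = 10: rhs = 17, matching y values: none (0 points).
  x = 11: rhs = 6, matching y values: 11, 12 (2 points).
  x = 12: rhs = 15, matching y values: none (0 points).
  x = 13: rhs = 4, matching y values: 2, 21 (2 points).
  x = 14: rhs = 2, matching y values: 5, 18 (2 points).
  x = 15: rhs = 15, matching y values: none (0 points).
  x = 16: rhs = 3, matching y values: 7, 16 (2 points).
  x = 17: rhs = 18, matching y values: 8, 15 (2 points).
  x = 18: rhs = 20, matching y values: none (0 points).
  x = 19: rhs = 15, matching y values: none (0 points).
  x = 20: rhs = 9, matching y values: 3, 20 (2 points).
  x = 21: rhs = 8, matching y values: 10, 13 (2 points).
  x = 22: rhs = 18, matching y values: 8, 15 (2 points).
Total affine count: 32.
Full point count |E(F_23)| = 32 + 1 = 33.
Hasse bound: |33 − (23+1)| = |9| = 9 ≤ 2√23 ≈ 9.5917 ✓.


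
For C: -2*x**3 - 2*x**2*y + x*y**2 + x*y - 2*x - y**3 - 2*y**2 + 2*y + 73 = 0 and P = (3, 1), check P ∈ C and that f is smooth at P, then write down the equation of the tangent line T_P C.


Tangent line at P: -66*x - 14*y + 212 = 0.

Step 1: f(3, 1) = 0, so P lies on C.
Step 2: partial derivatives
  f_x(x, y) = -6*x**2 - 4*x*y + y**2 + y - 2, f_y(x, y) = -2*x**2 + 2*x*y + x - 3*y**2 - 4*y + 2.
  f_x(P) = -66, f_y(P) = -14 (gradient nonzero, so P is smooth).
Step 3: tangent line at P: -66·(x − 3) + -14·(y − 1) = 0.
Expanding: -66*x - 14*y + 212 = 0.


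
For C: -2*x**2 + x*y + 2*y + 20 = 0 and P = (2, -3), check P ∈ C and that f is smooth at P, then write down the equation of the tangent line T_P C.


Tangent line at P: -11*x + 4*y + 34 = 0.

Step 1: f(2, -3) = 0, so P lies on C.
Step 2: partial derivatives
  f_x(x, y) = -4*x + y, f_y(x, y) = x + 2.
  f_x(P) = -11, f_y(P) = 4 (gradient nonzero, so P is smooth).
Step 3: tangent line at P: -11·(x − 2) + 4·(y − -3) = 0.
Expanding: -11*x + 4*y + 34 = 0.


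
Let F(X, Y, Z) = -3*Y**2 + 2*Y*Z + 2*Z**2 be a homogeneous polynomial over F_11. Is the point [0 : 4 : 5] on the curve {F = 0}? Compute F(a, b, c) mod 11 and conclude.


F(0,4,5) ≡ 9 (mod 11); P is NOT on the curve.

Evaluate F(0, 4, 5) term-by-term (mod 11).
  -3*Y**2 ↦ -3·1·16·1 = -48
  2*Y*Z ↦ 2·1·4·5 = 40
  2*Z**2 ↦ 2·1·1·25 = 50
Sum: F(0, 4, 5) = (-48) + (40) + (50) = 42.
Reducing mod 11: 42 ≡ 9 (mod 11).
Since F(a, b, c) ≡ 9 ≠ 0 (mod 11), P does NOT lie on the curve.


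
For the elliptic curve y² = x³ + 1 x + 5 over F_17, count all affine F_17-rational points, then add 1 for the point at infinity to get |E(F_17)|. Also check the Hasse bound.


Affine points = {(2, 7), (2, 10), (3, 1), (3, 16), (5, 4), (5, 13), (7, 7), (7, 10), (8, 7), (8, 10), (11, 2), (11, 15), (14, 3), (14, 14)}; affine count = 14; |E(F_17)| = 15.

Discriminant check: Δ ∝ 4a³ + 27b² = 4·1³ + 27·5² = 4·1 + 27·25 ≡ 16 (mod 17). Nonzero ⇒ E is nonsingular.
For each x ∈ F_17, compute rhs = x³ + 1·x + 5 mod 17, then count y ∈ F_17 with y² ≡ rhs.
  x = 0: rhs = 5, matching y values: none (0 points).
  x = 1: rhs = 7, matching y values: none (0 points).
  x = 2: rhs = 15, matching y values: 7, 10 (2 points).
  x = 3: rhs = 1, matching y values: 1, 16 (2 points).
  x = 4: rhs = 5, matching y values: none (0 points).
  x = 5: rhs = 16, matching y values: 4, 13 (2 points).
  x = 6: rhs = 6, matching y values: none (0 points).
  x = 7: rhs = 15, matching y values: 7, 10 (2 points).
  x = 8: rhs = 15, matching y values: 7, 10 (2 points).
  x = 9: rhs = 12, matching y values: none (0 points).
  x = 10: rhs = 12, matching y values: none (0 points).
  x = 11: rhs = 4, matching y values: 2, 15 (2 points).
  x = 12: rhs = 11, matching y values: none (0 points).
  x = 13: rhs = 5, matching y values: none (0 points).
  x = 14: rhs = 9, matching y values: 3, 14 (2 points).
  x = 15: rhs = 12, matching y values: none (0 points).
  x = 16: rhs = 3, matching y values: none (0 points).
Total affine count: 14.
Full point count |E(F_17)| = 14 + 1 = 15.
Hasse bound: |15 − (17+1)| = |-3| = 3 ≤ 2√17 ≈ 8.2462 ✓.


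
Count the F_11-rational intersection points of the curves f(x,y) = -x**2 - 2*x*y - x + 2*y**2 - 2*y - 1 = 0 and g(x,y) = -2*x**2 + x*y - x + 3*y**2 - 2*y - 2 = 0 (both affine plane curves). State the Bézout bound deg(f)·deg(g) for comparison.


Common zeros: {(2, 2), (4, 2)}; count = 2; Bézout bound = 4.

deg(f) = 2, deg(g) = 2, so Bézout bound = 4.
Scan x ∈ F_11. For each x, list the y ∈ F_11 with f(x, y) ≡ 0 and those with g(x, y) ≡ 0 (mod 11); the common zeros in that column are the intersection.
  x = 0: f ≡ 0 at y ∈ {3, 9}; g ≡ 0 at y ∈ ∅; common: ∅.
  x = 1: f ≡ 0 at y ∈ ∅; g ≡ 0 at y ∈ ∅; common: ∅.
  x = 2: f ≡ 0 at y ∈ {1, 2}; g ≡ 0 at y ∈ {2, 9}; common: {2}.
  x = 3: f ≡ 0 at y ∈ {6, 9}; g ≡ 0 at y ∈ ∅; common: ∅.
  x = 4: f ≡ 0 at y ∈ {2, 3}; g ≡ 0 at y ∈ {1, 2}; common: {2}.
  x = 5: f ≡ 0 at y ∈ ∅; g ≡ 0 at y ∈ {5}; common: ∅.
  x = 6: f ≡ 0 at y ∈ {1, 6}; g ≡ 0 at y ∈ ∅; common: ∅.
  x = 7: f ≡ 0 at y ∈ ∅; g ≡ 0 at y ∈ {1}; common: ∅.
  x = 8: f ≡ 0 at y ∈ ∅; g ≡ 0 at y ∈ {4, 5}; common: ∅.
  x = 9: f ≡ 0 at y ∈ ∅; g ≡ 0 at y ∈ ∅; common: ∅.
  x = 10: f ≡ 0 at y ∈ ∅; g ≡ 0 at y ∈ {4, 8}; common: ∅.
Collecting: common zeros = {(2, 2), (4, 2)}, so the count is 2.
Comparison with the Bézout bound: 2 ≤ 4 = deg(f)·deg(g), as expected for curves with no common component (the affine F_11-count falls short of the bound because intersections may lie at infinity, over extension fields, or carry multiplicity).


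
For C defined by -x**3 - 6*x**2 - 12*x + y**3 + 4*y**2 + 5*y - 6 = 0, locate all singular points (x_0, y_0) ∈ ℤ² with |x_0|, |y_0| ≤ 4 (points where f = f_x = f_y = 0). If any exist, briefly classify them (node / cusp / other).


Singular points: {(-2, -1)}; classification: cusp.

Compute partial derivatives:
  f_x = -3*x**2 - 12*x - 12.
  f_y = 3*y**2 + 8*y + 5.
Scan x_0 ∈ {−4, ..., 4}. For each x_0, f_y(x_0, y) is a polynomial in y; find its integer roots y ∈ {−4, ..., 4}, then test f_x and f at those candidates.
  x = -4: f_y(-4, y) = 3*y**2 + 8*y + 5; vanishes at y ∈ {-1}. (-4, -1): f_x = -12 ≠ 0.
  x = -3: f_y(-3, y) = 3*y**2 + 8*y + 5; vanishes at y ∈ {-1}. (-3, -1): f_x = -3 ≠ 0.
  x = -2: f_y(-2, y) = 3*y**2 + 8*y + 5; vanishes at y ∈ {-1}. (-2, -1): f_x = 0, f = 0 — SINGULAR.
  x = -1: f_y(-1, y) = 3*y**2 + 8*y + 5; vanishes at y ∈ {-1}. (-1, -1): f_x = -3 ≠ 0.
  x = 0: f_y(0, y) = 3*y**2 + 8*y + 5; vanishes at y ∈ {-1}. (0, -1): f_x = -12 ≠ 0.
  x = 1: f_y(1, y) = 3*y**2 + 8*y + 5; vanishes at y ∈ {-1}. (1, -1): f_x = -27 ≠ 0.
  x = 2: f_y(2, y) = 3*y**2 + 8*y + 5; vanishes at y ∈ {-1}. (2, -1): f_x = -48 ≠ 0.
  x = 3: f_y(3, y) = 3*y**2 + 8*y + 5; vanishes at y ∈ {-1}. (3, -1): f_x = -75 ≠ 0.
  x = 4: f_y(4, y) = 3*y**2 + 8*y + 5; vanishes at y ∈ {-1}. (4, -1): f_x = -108 ≠ 0.
Only singular point on the grid: (-2, -1).
Classify: substitute x = -2 + u, y = -1 + v and expand: f = -u**3 + v**3 + v**2.
No constant or linear terms (consistent with a singular point). Quadratic part: v**2. Cubic part: -u**3 + v**3.
The quadratic part v**2 is a perfect square, so there is a single (double) tangent line v = 0, i.e. y = -1. Restricting the cubic part to that line (v = 0) leaves -u**3 ≠ 0, so f is not divisible by v and the branch is v² ≈ u**3 to lowest order — this is a cusp.
Classification: cusp.


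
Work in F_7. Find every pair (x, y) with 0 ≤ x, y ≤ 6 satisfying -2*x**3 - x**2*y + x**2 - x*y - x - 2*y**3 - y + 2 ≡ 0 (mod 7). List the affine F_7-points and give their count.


Affine F_7-points: {(1, 0), (1, 3), (1, 4), (2, 1), (2, 2), (2, 4), (4, 3), (4, 5), (4, 6), (6, 4)}; count = 10.

For each of the 49 pairs (x, y) ∈ F_7², evaluate f(x, y) mod 7. Record the zeros.
  x = 0: [0↦2, 1↦6, 2↦5, 3↦1, 4↦3, 5↦6, 6↦5]  zeros at y ∈ ∅
  x = 1: [0↦0, 1↦2, 2↦6, 3↦0, 4↦0, 5↦1, 6↦5]  zeros at y ∈ {0, 3, 4}
  x = 2: [0↦2, 1↦0, 2↦0, 3↦4, 4↦0, 5↦4, 6↦4]  zeros at y ∈ {1, 2, 4}
  x = 3: [0↦3, 1↦2, 2↦3, 3↦1, 4↦5, 5↦3, 6↦4]  zeros at y ∈ ∅
  x = 4: [0↦5, 1↦3, 2↦3, 3↦0, 4↦3, 5↦0, 6↦0]  zeros at y ∈ {3, 5, 6}
  x = 5: [0↦3, 1↦5, 2↦2, 3↦3, 4↦3, 5↦4, 6↦1]  zeros at y ∈ ∅
  x = 6: [0↦6, 1↦3, 2↦2, 3↦5, 4↦0, 5↦3, 6↦2]  zeros at y ∈ {4}
Collecting zeros: affine points = {(1, 0), (1, 3), (1, 4), (2, 1), (2, 2), (2, 4), (4, 3), (4, 5), (4, 6), (6, 4)}.
Total count |C(F_7)_aff| = 10.


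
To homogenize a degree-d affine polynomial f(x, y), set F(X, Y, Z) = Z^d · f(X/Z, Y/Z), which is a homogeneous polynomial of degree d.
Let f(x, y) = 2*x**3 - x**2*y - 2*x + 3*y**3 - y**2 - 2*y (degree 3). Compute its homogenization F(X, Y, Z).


F(X, Y, Z) = 2*X**3 - X**2*Y - 2*X*Z**2 + 3*Y**3 - Y**2*Z - 2*Y*Z**2

deg(f) = 3.
Substitute x = X/Z, y = Y/Z into f, then multiply by Z^3.
  monomial 2·x^3·y^0 ↦ 2·X^3·Y^0·Z^0.
  monomial -1·x^2·y^1 ↦ -1·X^2·Y^1·Z^0.
  monomial -2·x^1·y^0 ↦ -2·X^1·Y^0·Z^2.
  monomial 3·x^0·y^3 ↦ 3·X^0·Y^3·Z^0.
  monomial -1·x^0·y^2 ↦ -1·X^0·Y^2·Z^1.
  monomial -2·x^0·y^1 ↦ -2·X^0·Y^1·Z^2.
Collecting: F(X, Y, Z) = 2*X**3 - X**2*Y - 2*X*Z**2 + 3*Y**3 - Y**2*Z - 2*Y*Z**2.


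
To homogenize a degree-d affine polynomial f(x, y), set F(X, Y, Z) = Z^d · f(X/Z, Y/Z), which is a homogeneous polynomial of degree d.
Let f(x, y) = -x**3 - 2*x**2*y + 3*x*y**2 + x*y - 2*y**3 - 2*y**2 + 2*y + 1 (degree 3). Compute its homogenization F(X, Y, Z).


F(X, Y, Z) = -X**3 - 2*X**2*Y + 3*X*Y**2 + X*Y*Z - 2*Y**3 - 2*Y**2*Z + 2*Y*Z**2 + Z**3

deg(f) = 3.
Substitute x = X/Z, y = Y/Z into f, then multiply by Z^3.
  monomial -1·x^3·y^0 ↦ -1·X^3·Y^0·Z^0.
  monomial -2·x^2·y^1 ↦ -2·X^2·Y^1·Z^0.
  monomial 3·x^1·y^2 ↦ 3·X^1·Y^2·Z^0.
  monomial 1·x^1·y^1 ↦ 1·X^1·Y^1·Z^1.
  monomial -2·x^0·y^3 ↦ -2·X^0·Y^3·Z^0.
  monomial -2·x^0·y^2 ↦ -2·X^0·Y^2·Z^1.
  monomial 2·x^0·y^1 ↦ 2·X^0·Y^1·Z^2.
  monomial 1·x^0·y^0 ↦ 1·X^0·Y^0·Z^3.
Collecting: F(X, Y, Z) = -X**3 - 2*X**2*Y + 3*X*Y**2 + X*Y*Z - 2*Y**3 - 2*Y**2*Z + 2*Y*Z**2 + Z**3.


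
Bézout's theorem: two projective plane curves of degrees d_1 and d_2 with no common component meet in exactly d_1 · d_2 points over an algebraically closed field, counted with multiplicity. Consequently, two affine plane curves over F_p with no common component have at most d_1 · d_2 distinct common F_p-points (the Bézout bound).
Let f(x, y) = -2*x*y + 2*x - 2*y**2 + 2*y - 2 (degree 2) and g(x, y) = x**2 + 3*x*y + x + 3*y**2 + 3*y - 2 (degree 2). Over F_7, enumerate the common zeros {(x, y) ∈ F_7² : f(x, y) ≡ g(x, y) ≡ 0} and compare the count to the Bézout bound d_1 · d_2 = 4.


Common zeros: {(1, 0)}; count = 1; Bézout bound = 4.

deg(f) = 2, deg(g) = 2, so Bézout bound = 4.
Scan x ∈ F_7. For each x, list the y ∈ F_7 with f(x, y) ≡ 0 and those with g(x, y) ≡ 0 (mod 7); the common zeros in that column are the intersection.
  x = 0: f ≡ 0 at y ∈ {3, 5}; g ≡ 0 at y ∈ ∅; common: ∅.
  x = 1: f ≡ 0 at y ∈ {0}; g ≡ 0 at y ∈ {0, 5}; common: {0}.
  x = 2: f ≡ 0 at y ∈ ∅; g ≡ 0 at y ∈ ∅; common: ∅.
  x = 3: f ≡ 0 at y ∈ ∅; g ≡ 0 at y ∈ ∅; common: ∅.
  x = 4: f ≡ 0 at y ∈ {2}; g ≡ 0 at y ∈ {4, 5}; common: ∅.
  x = 5: f ≡ 0 at y ∈ {4, 6}; g ≡ 0 at y ∈ {0, 1}; common: ∅.
  x = 6: f ≡ 0 at y ∈ ∅; g ≡ 0 at y ∈ ∅; common: ∅.
Collecting: common zeros = {(1, 0)}, so the count is 1.
Comparison with the Bézout bound: 1 ≤ 4 = deg(f)·deg(g), as expected for curves with no common component (the affine F_7-count falls short of the bound because intersections may lie at infinity, over extension fields, or carry multiplicity).


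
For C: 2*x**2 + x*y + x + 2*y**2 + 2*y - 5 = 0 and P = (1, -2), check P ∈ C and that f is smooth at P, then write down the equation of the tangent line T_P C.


Tangent line at P: 3*x - 5*y - 13 = 0.

Step 1: f(1, -2) = 0, so P lies on C.
Step 2: partial derivatives
  f_x(x, y) = 4*x + y + 1, f_y(x, y) = x + 4*y + 2.
  f_x(P) = 3, f_y(P) = -5 (gradient nonzero, so P is smooth).
Step 3: tangent line at P: 3·(x − 1) + -5·(y − -2) = 0.
Expanding: 3*x - 5*y - 13 = 0.


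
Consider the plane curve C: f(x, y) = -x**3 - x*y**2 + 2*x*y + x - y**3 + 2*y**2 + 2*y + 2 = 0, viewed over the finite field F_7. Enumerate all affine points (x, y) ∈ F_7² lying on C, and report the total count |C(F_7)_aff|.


Affine F_7-points: {(0, 5), (1, 6), (2, 2), (3, 4), (5, 4), (6, 4)}; count = 6.

For each of the 49 pairs (x, y) ∈ F_7², evaluate f(x, y) mod 7. Record the zeros.
  x = 0: [0↦2, 1↦5, 2↦6, 3↦6, 4↦6, 5↦0, 6↦3]  zeros at y ∈ {5}
  x = 1: [0↦2, 1↦6, 2↦6, 3↦3, 4↦5, 5↦6, 6↦0]  zeros at y ∈ {6}
  x = 2: [0↦3, 1↦1, 2↦0, 3↦1, 4↦5, 5↦6, 6↦5]  zeros at y ∈ {2}
  x = 3: [0↦6, 1↦5, 2↦3, 3↦1, 4↦0, 5↦1, 6↦5]  zeros at y ∈ {4}
  x = 4: [0↦5, 1↦5, 2↦2, 3↦4, 4↦5, 5↦6, 6↦1]  zeros at y ∈ ∅
  x = 5: [0↦1, 1↦2, 2↦5, 3↦4, 4↦0, 5↦1, 6↦1]  zeros at y ∈ {4}
  x = 6: [0↦2, 1↦4, 2↦6, 3↦2, 4↦0, 5↦1, 6↦6]  zeros at y ∈ {4}
Collecting zeros: affine points = {(0, 5), (1, 6), (2, 2), (3, 4), (5, 4), (6, 4)}.
Total count |C(F_7)_aff| = 6.


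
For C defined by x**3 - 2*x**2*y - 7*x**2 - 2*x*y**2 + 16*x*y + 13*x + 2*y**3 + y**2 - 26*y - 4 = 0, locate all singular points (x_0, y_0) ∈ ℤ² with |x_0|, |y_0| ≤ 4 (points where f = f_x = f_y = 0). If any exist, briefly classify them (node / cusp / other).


Singular points: {(3, 1)}; classification: cusp.

Compute partial derivatives:
  f_x = 3*x**2 - 4*x*y - 14*x - 2*y**2 + 16*y + 13.
  f_y = -2*x**2 - 4*x*y + 16*x + 6*y**2 + 2*y - 26.
Scan x_0 ∈ {−4, ..., 4}. For each x_0, f_y(x_0, y) is a polynomial in y; find its integer roots y ∈ {−4, ..., 4}, then test f_x and f at those candidates.
  x = -4: f_y(-4, y) = 6*y**2 + 18*y - 122; no integer root y with |y| ≤ 4.
  x = -3: f_y(-3, y) = 6*y**2 + 14*y - 92; no integer root y with |y| ≤ 4.
  x = -2: f_y(-2, y) = 6*y**2 + 10*y - 66; no integer root y with |y| ≤ 4.
  x = -1: f_y(-1, y) = 6*y**2 + 6*y - 44; no integer root y with |y| ≤ 4.
  x = 0: f_y(0, y) = 6*y**2 + 2*y - 26; no integer root y with |y| ≤ 4.
  x = 1: f_y(1, y) = 6*y**2 - 2*y - 12; no integer root y with |y| ≤ 4.
  x = 2: f_y(2, y) = 6*y**2 - 6*y - 2; no integer root y with |y| ≤ 4.
  x = 3: f_y(3, y) = 6*y**2 - 10*y + 4; vanishes at y ∈ {1}. (3, 1): f_x = 0, f = 0 — SINGULAR.
  x = 4: f_y(4, y) = 6*y**2 - 14*y + 6; no integer root y with |y| ≤ 4.
Only singular point on the grid: (3, 1).
Classify: substitute x = 3 + u, y = 1 + v and expand: f = u**3 - 2*u**2*v - 2*u*v**2 + 2*v**3 + v**2.
No constant or linear terms (consistent with a singular point). Quadratic part: v**2. Cubic part: u**3 - 2*u**2*v - 2*u*v**2 + 2*v**3.
The quadratic part v**2 is a perfect square, so there is a single (double) tangent line v = 0, i.e. y = 1. Restricting the cubic part to that line (v = 0) leaves u**3 ≠ 0, so f is not divisible by v and the branch is v² ≈ -u**3 to lowest order — this is a cusp.
Classification: cusp.


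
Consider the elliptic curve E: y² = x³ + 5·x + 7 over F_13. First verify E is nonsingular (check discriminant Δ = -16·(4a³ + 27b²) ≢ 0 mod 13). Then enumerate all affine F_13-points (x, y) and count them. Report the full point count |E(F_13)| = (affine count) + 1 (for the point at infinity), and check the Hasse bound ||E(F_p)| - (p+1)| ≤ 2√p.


Affine points = {(1, 0), (2, 5), (2, 8), (3, 6), (3, 7), (4, 0), (5, 1), (5, 12), (8, 0), (9, 1), (9, 12), (10, 2), (10, 11), (12, 1), (12, 12)}; affine count = 15; |E(F_13)| = 16.

Discriminant check: Δ ∝ 4a³ + 27b² = 4·5³ + 27·7² = 4·125 + 27·49 ≡ 3 (mod 13). Nonzero ⇒ E is nonsingular.
For each x ∈ F_13, compute rhs = x³ + 5·x + 7 mod 13, then count y ∈ F_13 with y² ≡ rhs.
  x = 0: rhs = 7, matching y values: none (0 points).
  x = 1: rhs = 0, matching y values: 0 (1 points).
  x = 2: rhs = 12, matching y values: 5, 8 (2 points).
  x = 3: rhs = 10, matching y values: 6, 7 (2 points).
  x = 4: rhs = 0, matching y values: 0 (1 points).
  x = 5: rhs = 1, matching y values: 1, 12 (2 points).
  x = 6: rhs = 6, matching y values: none (0 points).
  x = 7: rhs = 8, matching y values: none (0 points).
  x = 8: rhs = 0, matching y values: 0 (1 points).
  x = 9: rhs = 1, matching y values: 1, 12 (2 points).
  x = 10: rhs = 4, matching y values: 2, 11 (2 points).
  x = 11: rhs = 2, matching y values: none (0 points).
  x = 12: rhs = 1, matching y values: 1, 12 (2 points).
Total affine count: 15.
Full point count |E(F_13)| = 15 + 1 = 16.
Hasse bound: |16 − (13+1)| = |2| = 2 ≤ 2√13 ≈ 7.2111 ✓.


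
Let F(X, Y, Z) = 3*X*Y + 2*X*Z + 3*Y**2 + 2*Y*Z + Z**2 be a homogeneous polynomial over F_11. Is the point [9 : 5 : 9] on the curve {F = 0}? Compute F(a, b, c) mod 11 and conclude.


F(9,5,9) ≡ 4 (mod 11); P is NOT on the curve.

Evaluate F(9, 5, 9) term-by-term (mod 11).
  3*X*Y ↦ 3·9·5·1 = 135
  2*X*Z ↦ 2·9·1·9 = 162
  3*Y**2 ↦ 3·1·25·1 = 75
  2*Y*Z ↦ 2·1·5·9 = 90
  Z**2 ↦ 1·1·1·81 = 81
Sum: F(9, 5, 9) = (135) + (162) + (75) + (90) + (81) = 543.
Reducing mod 11: 543 ≡ 4 (mod 11).
Since F(a, b, c) ≡ 4 ≠ 0 (mod 11), P does NOT lie on the curve.


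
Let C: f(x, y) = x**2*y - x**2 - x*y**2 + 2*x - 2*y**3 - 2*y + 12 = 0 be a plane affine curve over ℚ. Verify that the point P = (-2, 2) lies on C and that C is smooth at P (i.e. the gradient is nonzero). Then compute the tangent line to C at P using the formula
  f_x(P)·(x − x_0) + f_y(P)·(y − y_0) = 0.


Tangent line at P: -6*x - 14*y + 16 = 0.

Step 1: f(-2, 2) = 0, so P lies on C.
Step 2: partial derivatives
  f_x(x, y) = 2*x*y - 2*x - y**2 + 2, f_y(x, y) = x**2 - 2*x*y - 6*y**2 - 2.
  f_x(P) = -6, f_y(P) = -14 (gradient nonzero, so P is smooth).
Step 3: tangent line at P: -6·(x − -2) + -14·(y − 2) = 0.
Expanding: -6*x - 14*y + 16 = 0.


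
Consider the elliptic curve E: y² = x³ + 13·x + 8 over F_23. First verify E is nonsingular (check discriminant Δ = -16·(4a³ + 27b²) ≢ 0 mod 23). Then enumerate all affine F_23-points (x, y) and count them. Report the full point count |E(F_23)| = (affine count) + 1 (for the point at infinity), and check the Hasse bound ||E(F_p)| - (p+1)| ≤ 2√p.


Affine points = {(0, 10), (0, 13), (4, 3), (4, 20), (6, 7), (6, 16), (8, 7), (8, 16), (9, 7), (9, 16), (12, 11), (12, 12), (14, 6), (14, 17), (15, 6), (15, 17), (17, 6), (17, 17), (18, 5), (18, 18)}; affine count = 20; |E(F_23)| = 21.

Discriminant check: Δ ∝ 4a³ + 27b² = 4·13³ + 27·8² = 4·2197 + 27·64 ≡ 5 (mod 23). Nonzero ⇒ E is nonsingular.
For each x ∈ F_23, compute rhs = x³ + 13·x + 8 mod 23, then count y ∈ F_23 with y² ≡ rhs.
  x = 0: rhs = 8, matching y values: 10, 13 (2 points).
  x = 1: rhs = 22, matching y values: none (0 points).
  x = 2: rhs = 19, matching y values: none (0 points).
  x = 3: rhs = 5, matching y values: none (0 points).
  x = 4: rhs = 9, matching y values: 3, 20 (2 points).
  x = 5: rhs = 14, matching y values: none (0 points).
  x = 6: rhs = 3, matching y values: 7, 16 (2 points).
  x = 7: rhs = 5, matching y values: none (0 points).
  x = 8: rhs = 3, matching y values: 7, 16 (2 points).
  x = 9: rhs = 3, matching y values: 7, 16 (2 points).
  x = 10: rhs = 11, matching y values: none (0 points).
  x = 11: rhs = 10, matching y values: none (0 points).
  x = 12: rhs = 6, matching y values: 11, 12 (2 points).
  x = 13: rhs = 5, matching y values: none (0 points).
  x = 14: rhs = 13, matching y values: 6, 17 (2 points).
  x = 15: rhs = 13, matching y values: 6, 17 (2 points).
  x = 16: rhs = 11, matching y values: none (0 points).
  x = 17: rhs = 13, matching y values: 6, 17 (2 points).
  x = 18: rhs = 2, matching y values: 5, 18 (2 points).
  x = 19: rhs = 7, matching y values: none (0 points).
  x = 20: rhs = 11, matching y values: none (0 points).
  x = 21: rhs = 20, matching y values: none (0 points).
  x = 22: rhs = 17, matching y values: none (0 points).
Total affine count: 20.
Full point count |E(F_23)| = 20 + 1 = 21.
Hasse bound: |21 − (23+1)| = |-3| = 3 ≤ 2√23 ≈ 9.5917 ✓.


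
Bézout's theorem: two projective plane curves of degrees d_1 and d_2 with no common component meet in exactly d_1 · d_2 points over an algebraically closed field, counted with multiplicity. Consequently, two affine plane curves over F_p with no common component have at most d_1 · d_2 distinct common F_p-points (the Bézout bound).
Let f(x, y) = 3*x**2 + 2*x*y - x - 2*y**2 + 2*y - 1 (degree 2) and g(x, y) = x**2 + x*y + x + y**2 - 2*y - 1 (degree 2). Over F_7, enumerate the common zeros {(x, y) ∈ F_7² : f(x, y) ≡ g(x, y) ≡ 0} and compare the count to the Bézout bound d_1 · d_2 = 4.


Common zeros: ∅; count = 0; Bézout bound = 4.

deg(f) = 2, deg(g) = 2, so Bézout bound = 4.
Scan x ∈ F_7. For each x, list the y ∈ F_7 with f(x, y) ≡ 0 and those with g(x, y) ≡ 0 (mod 7); the common zeros in that column are the intersection.
  x = 0: f ≡ 0 at y ∈ ∅; g ≡ 0 at y ∈ {4, 5}; common: ∅.
  x = 1: f ≡ 0 at y ∈ ∅; g ≡ 0 at y ∈ {3, 5}; common: ∅.
  x = 2: f ≡ 0 at y ∈ ∅; g ≡ 0 at y ∈ {3, 4}; common: ∅.
  x = 3: f ≡ 0 at y ∈ ∅; g ≡ 0 at y ∈ ∅; common: ∅.
  x = 4: f ≡ 0 at y ∈ ∅; g ≡ 0 at y ∈ ∅; common: ∅.
  x = 5: f ≡ 0 at y ∈ ∅; g ≡ 0 at y ∈ ∅; common: ∅.
  x = 6: f ≡ 0 at y ∈ ∅; g ≡ 0 at y ∈ ∅; common: ∅.
Collecting: common zeros = ∅, so the count is 0.
Comparison with the Bézout bound: 0 ≤ 4 = deg(f)·deg(g), as expected for curves with no common component (the affine F_7-count falls short of the bound because intersections may lie at infinity, over extension fields, or carry multiplicity).


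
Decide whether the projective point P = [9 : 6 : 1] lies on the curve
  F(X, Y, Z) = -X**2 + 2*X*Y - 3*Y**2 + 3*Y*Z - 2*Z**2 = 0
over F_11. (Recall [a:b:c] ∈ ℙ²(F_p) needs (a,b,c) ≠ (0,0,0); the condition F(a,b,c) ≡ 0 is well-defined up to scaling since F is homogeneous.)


F(9,6,1) ≡ 1 (mod 11); P is NOT on the curve.

Evaluate F(9, 6, 1) term-by-term (mod 11).
  -X**2 ↦ -1·81·1·1 = -81
  2*X*Y ↦ 2·9·6·1 = 108
  -3*Y**2 ↦ -3·1·36·1 = -108
  3*Y*Z ↦ 3·1·6·1 = 18
  -2*Z**2 ↦ -2·1·1·1 = -2
Sum: F(9, 6, 1) = (-81) + (108) + (-108) + (18) + (-2) = -65.
Reducing mod 11: -65 ≡ 1 (mod 11).
Since F(a, b, c) ≡ 1 ≠ 0 (mod 11), P does NOT lie on the curve.


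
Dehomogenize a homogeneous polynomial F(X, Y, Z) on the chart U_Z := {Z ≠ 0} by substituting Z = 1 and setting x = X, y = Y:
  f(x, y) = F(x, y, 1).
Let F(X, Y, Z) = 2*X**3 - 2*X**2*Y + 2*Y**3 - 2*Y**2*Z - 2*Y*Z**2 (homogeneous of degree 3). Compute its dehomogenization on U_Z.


f(x, y) = 2*x**3 - 2*x**2*y + 2*y**3 - 2*y**2 - 2*y

On U_Z we set Z = 1. Each monomial c·X^i·Y^j·Z^k in F becomes c·x^i·y^j·1^k = c·x^i·y^j.
Substituting Z = 1: F(X, Y, 1) = 2*x**3 - 2*x**2*y + 2*y**3 - 2*y**2 - 2*y.
Note: deg(f) ≤ deg(F) = 3; strict inequality happens when F is divisible by Z (lost terms).


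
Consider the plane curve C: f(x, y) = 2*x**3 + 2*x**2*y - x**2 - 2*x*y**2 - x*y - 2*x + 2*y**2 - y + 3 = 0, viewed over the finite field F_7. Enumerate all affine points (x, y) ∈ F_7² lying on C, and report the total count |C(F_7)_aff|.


Affine F_7-points: {(2, 1), (2, 5), (3, 0), (4, 4), (5, 4), (5, 5), (6, 5)}; count = 7.

For each of the 49 pairs (x, y) ∈ F_7², evaluate f(x, y) mod 7. Record the zeros.
  x = 0: [0↦3, 1↦4, 2↦2, 3↦4, 4↦3, 5↦6, 6↦6]  zeros at y ∈ ∅
  x = 1: [0↦2, 1↦2, 2↦2, 3↦2, 4↦2, 5↦2, 6↦2]  zeros at y ∈ ∅
  x = 2: [0↦4, 1↦0, 2↦6, 3↦1, 4↦6, 5↦0, 6↦4]  zeros at y ∈ {1, 5}
  x = 3: [0↦0, 1↦3, 2↦5, 3↦6, 4↦6, 5↦5, 6↦3]  zeros at y ∈ {0}
  x = 4: [0↦2, 1↦2, 2↦4, 3↦1, 4↦0, 5↦1, 6↦4]  zeros at y ∈ {4}
  x = 5: [0↦1, 1↦2, 2↦1, 3↦5, 4↦0, 5↦0, 6↦5]  zeros at y ∈ {4, 5}
  x = 6: [0↦2, 1↦1, 2↦1, 3↦2, 4↦4, 5↦0, 6↦4]  zeros at y ∈ {5}
Collecting zeros: affine points = {(2, 1), (2, 5), (3, 0), (4, 4), (5, 4), (5, 5), (6, 5)}.
Total count |C(F_7)_aff| = 7.


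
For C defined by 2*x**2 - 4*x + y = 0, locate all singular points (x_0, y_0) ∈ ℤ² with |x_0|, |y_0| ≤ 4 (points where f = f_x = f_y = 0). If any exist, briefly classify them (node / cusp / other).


No singular points in the scanned grid; C is smooth there.

Compute partial derivatives:
  f_x = 4*x - 4.
  f_y = 1.
f_y = 1 is a nonzero constant, so f_y never vanishes: no point (x, y) can satisfy f = f_x = f_y = 0. In particular no (x, y) ∈ {−4, ..., 4}² is singular; the curve is smooth.
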